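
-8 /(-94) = 4/47 = 0.09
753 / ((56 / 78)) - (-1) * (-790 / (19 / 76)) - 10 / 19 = -2111.70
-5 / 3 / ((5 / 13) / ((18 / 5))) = -78/5 = -15.60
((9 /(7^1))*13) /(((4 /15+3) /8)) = 14040/343 = 40.93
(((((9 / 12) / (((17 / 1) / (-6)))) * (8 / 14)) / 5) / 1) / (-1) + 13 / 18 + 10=115159/10710 = 10.75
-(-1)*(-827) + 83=-744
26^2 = 676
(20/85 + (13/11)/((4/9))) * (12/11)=6495/2057 = 3.16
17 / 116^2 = 17/13456 = 0.00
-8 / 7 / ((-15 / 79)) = 632/105 = 6.02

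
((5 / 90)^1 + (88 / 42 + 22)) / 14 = 3043/1764 = 1.73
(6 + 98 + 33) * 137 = 18769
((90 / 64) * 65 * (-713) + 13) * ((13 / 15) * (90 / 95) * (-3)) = 243957753/1520 = 160498.52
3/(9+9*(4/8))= 2/9 = 0.22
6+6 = 12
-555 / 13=-42.69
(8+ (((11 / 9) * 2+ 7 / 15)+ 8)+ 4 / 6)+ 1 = 926/45 = 20.58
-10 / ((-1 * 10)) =1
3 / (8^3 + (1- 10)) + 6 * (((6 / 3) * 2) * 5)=60363/503 = 120.01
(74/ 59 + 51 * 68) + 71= 208875/59 = 3540.25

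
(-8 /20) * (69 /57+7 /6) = -271/285 = -0.95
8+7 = 15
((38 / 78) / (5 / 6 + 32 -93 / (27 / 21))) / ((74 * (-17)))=19/1937949 = 0.00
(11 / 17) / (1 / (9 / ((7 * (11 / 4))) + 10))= 806/119 = 6.77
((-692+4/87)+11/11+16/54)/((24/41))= -22172185/18792 = -1179.87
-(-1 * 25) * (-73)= -1825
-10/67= -0.15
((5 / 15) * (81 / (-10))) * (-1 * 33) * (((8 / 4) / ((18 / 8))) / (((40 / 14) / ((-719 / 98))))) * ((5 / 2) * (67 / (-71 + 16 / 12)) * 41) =53327511/2660 = 20047.94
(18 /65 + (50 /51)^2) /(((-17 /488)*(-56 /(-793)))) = -778872278/1547595 = -503.28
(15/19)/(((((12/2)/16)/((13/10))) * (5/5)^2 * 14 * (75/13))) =338/9975 = 0.03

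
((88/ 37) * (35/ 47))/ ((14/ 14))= 3080/1739 = 1.77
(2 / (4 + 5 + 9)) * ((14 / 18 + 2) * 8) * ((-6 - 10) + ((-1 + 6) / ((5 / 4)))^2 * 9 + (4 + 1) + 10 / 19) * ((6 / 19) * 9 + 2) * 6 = 93361600/9747 = 9578.50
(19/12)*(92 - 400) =-1463/3 = -487.67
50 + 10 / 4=105/2 = 52.50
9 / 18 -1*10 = -19/2 = -9.50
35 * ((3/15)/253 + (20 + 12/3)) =212527/253 = 840.03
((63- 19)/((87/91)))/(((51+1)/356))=27412/87 = 315.08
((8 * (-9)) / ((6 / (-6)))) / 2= 36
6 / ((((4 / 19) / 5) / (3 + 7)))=1425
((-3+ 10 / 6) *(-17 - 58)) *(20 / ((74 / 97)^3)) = 228168250/50653 = 4504.54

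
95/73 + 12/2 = 533/73 = 7.30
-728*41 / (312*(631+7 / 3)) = -287/1900 = -0.15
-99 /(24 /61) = -2013/8 = -251.62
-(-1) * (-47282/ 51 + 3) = -47129/51 = -924.10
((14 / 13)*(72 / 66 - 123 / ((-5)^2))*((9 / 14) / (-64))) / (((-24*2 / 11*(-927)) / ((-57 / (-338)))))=1539/891238400 = 0.00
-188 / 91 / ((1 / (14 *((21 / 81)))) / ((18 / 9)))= -5264/351 = -15.00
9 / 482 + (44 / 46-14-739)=-8336947/11086 = -752.02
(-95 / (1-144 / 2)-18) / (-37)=1183/2627 = 0.45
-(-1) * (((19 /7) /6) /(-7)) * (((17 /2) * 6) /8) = -0.41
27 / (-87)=-9/29 = -0.31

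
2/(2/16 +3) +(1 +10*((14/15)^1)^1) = 823/75 = 10.97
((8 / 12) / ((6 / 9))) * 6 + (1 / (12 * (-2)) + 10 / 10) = 167/24 = 6.96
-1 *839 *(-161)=135079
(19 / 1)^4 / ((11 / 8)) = 1042568/11 = 94778.91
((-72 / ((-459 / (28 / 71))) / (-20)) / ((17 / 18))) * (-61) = 20496/102595 = 0.20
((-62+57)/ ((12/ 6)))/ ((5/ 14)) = -7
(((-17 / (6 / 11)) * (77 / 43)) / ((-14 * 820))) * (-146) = -150161/211560 = -0.71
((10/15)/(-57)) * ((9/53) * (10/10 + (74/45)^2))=-15002/2039175 = -0.01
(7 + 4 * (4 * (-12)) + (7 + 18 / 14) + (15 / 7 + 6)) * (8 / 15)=-1888/21 = -89.90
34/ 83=0.41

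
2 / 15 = 0.13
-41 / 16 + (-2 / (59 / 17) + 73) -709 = -603347/944 = -639.14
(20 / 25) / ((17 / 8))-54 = -4558/85 = -53.62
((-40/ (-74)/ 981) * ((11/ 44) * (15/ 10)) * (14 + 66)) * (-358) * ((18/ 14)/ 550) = -4296/310541 = -0.01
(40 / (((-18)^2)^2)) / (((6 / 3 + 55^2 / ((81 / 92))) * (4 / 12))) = 5/15036948 = 0.00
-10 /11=-0.91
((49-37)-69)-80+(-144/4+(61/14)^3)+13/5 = -1202983/13720 = -87.68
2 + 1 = 3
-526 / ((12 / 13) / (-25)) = 85475/6 = 14245.83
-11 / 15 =-0.73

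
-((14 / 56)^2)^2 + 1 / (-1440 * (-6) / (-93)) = -169/11520 = -0.01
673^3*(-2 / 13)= -609642434/13 = -46895571.85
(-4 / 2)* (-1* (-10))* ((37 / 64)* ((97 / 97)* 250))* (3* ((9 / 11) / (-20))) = 124875/352 = 354.76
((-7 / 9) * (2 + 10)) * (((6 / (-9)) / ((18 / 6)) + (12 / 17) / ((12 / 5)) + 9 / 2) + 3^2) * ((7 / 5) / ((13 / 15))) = -406994/1989 = -204.62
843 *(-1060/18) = -148930/3 = -49643.33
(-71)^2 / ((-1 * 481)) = -5041/481 = -10.48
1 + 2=3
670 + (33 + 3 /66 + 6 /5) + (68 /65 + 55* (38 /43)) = 46357081/61490 = 753.90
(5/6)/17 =5/102 = 0.05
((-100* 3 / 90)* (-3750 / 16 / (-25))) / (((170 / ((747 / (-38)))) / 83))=299.93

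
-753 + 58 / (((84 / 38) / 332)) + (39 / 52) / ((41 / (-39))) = 7957.33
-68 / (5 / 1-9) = 17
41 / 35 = 1.17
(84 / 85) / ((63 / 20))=16/51 = 0.31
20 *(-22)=-440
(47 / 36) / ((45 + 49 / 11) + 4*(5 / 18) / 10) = 517/19628 = 0.03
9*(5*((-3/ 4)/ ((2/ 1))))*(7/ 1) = -945/8 = -118.12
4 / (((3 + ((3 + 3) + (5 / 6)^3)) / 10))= 8640/2069 = 4.18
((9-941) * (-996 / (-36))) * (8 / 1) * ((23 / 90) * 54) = -14233504/5 = -2846700.80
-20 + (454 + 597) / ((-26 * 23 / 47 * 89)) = -1113837/53222 = -20.93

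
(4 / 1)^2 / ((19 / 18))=288/19 = 15.16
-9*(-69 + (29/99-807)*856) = 68370415/11 = 6215492.27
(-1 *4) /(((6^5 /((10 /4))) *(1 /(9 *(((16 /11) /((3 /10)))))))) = -50/891 = -0.06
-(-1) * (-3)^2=9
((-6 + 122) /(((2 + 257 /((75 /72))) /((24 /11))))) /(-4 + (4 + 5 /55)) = 34800/3109 = 11.19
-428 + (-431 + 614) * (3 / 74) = -31123/74 = -420.58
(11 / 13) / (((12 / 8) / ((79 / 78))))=869/1521 = 0.57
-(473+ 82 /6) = -1460/3 = -486.67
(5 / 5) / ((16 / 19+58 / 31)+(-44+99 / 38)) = -1178/45567 = -0.03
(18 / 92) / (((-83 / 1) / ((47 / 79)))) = -423/301622 = 0.00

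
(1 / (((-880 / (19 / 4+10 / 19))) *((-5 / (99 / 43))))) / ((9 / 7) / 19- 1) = -25263/8531200 = 0.00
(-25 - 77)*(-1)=102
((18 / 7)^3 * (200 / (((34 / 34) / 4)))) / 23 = 4665600/7889 = 591.41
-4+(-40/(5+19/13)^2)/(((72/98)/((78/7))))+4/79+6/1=-745343/59724 = -12.48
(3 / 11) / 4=3/44 = 0.07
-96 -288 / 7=-137.14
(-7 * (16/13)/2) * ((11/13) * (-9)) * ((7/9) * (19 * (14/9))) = 1146992/1521 = 754.10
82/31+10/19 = 1868/589 = 3.17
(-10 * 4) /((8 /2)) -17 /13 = -147/13 = -11.31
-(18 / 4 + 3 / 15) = -47/10 = -4.70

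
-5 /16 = -0.31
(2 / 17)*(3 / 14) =3/119 = 0.03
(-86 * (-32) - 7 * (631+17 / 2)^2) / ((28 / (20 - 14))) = -34319637/56 = -612850.66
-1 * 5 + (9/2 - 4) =-9/2 = -4.50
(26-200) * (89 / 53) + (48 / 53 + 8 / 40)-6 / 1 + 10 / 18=-707218/2385 = -296.53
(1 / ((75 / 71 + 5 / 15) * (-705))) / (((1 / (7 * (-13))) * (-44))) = -6461/3060640 = 0.00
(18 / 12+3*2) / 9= 5/6 = 0.83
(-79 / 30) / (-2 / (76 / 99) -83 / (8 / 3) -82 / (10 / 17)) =6004/394737 = 0.02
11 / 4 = 2.75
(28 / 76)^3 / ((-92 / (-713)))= 10633/27436 = 0.39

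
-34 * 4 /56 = -17/7 = -2.43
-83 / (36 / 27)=-62.25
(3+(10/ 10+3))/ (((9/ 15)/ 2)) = 70/3 = 23.33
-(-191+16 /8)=189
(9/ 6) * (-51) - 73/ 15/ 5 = -11621/150 = -77.47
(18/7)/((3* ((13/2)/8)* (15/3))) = 0.21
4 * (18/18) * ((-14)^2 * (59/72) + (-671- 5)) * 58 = -1076132/9 = -119570.22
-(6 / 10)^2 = -9/25 = -0.36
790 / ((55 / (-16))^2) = 40448/605 = 66.86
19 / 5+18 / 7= 223/35 = 6.37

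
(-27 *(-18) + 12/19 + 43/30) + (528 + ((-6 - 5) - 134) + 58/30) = 497609/570 = 873.00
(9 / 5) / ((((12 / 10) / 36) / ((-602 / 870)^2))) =543606/21025 = 25.86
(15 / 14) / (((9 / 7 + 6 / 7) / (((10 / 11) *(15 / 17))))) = 75/187 = 0.40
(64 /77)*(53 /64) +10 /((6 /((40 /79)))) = 27961/18249 = 1.53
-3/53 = -0.06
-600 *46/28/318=-1150/371 = -3.10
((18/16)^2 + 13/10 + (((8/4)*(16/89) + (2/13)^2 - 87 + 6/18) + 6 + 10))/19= -977802017/274347840 = -3.56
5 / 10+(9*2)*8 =289/2 = 144.50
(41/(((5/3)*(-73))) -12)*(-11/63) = 16511/7665 = 2.15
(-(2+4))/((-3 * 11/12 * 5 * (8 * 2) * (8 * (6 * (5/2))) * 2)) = 1/8800 = 0.00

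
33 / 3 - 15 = -4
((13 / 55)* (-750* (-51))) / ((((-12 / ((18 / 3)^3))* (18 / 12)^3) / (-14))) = 7425600/11 = 675054.55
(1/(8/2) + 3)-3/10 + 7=199/20 = 9.95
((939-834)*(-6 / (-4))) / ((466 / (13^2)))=53235/932 = 57.12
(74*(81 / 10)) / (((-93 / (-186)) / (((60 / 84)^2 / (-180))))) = -3.40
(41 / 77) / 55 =41/4235 = 0.01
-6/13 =-0.46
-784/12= -65.33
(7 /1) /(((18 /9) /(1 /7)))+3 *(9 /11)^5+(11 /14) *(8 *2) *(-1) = -24737561/2254714 = -10.97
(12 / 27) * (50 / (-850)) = -4/153 = -0.03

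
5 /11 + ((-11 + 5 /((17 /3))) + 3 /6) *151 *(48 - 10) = -10319708/187 = -55185.60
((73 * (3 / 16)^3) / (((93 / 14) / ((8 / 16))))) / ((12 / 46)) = 35259/253952 = 0.14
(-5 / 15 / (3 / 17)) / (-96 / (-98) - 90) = 833/39258 = 0.02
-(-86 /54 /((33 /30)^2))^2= -18490000/10673289 = -1.73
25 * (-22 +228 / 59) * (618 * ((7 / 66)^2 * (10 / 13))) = -675036250/278421 = -2424.52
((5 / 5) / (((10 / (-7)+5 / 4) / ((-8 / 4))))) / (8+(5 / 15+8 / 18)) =504/395 = 1.28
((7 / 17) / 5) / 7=1/85 = 0.01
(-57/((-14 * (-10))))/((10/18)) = -513/700 = -0.73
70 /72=35/36 = 0.97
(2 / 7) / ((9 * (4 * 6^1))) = 1/756 = 0.00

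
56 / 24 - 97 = -284/3 = -94.67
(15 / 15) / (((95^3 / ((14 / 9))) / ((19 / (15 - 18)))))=-14/1218375 = 0.00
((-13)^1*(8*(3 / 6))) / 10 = -26/5 = -5.20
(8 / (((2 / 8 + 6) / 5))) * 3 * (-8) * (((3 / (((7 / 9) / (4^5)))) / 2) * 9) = -95551488/35 = -2730042.51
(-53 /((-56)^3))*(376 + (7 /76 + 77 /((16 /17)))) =7377759/53387264 = 0.14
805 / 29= 27.76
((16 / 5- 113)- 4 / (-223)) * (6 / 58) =-367221/32335 = -11.36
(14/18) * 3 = 7/3 = 2.33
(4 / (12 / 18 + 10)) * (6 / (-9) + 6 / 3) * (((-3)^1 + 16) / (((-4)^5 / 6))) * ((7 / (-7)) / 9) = 13/3072 = 0.00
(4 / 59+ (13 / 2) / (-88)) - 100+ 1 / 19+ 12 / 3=-18931229/197296 = -95.95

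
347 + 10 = 357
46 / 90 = 23/45 = 0.51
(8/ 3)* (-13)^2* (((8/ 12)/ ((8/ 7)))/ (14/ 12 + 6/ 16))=18928/111 = 170.52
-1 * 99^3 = -970299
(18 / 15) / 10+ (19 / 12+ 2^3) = 2911/300 = 9.70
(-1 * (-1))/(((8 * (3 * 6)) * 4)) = 1/576 = 0.00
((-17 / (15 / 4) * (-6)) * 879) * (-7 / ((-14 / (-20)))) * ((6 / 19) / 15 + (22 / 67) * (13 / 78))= -115320112/6365 = -18117.85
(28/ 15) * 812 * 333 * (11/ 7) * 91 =72177705.60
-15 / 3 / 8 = -5/8 = -0.62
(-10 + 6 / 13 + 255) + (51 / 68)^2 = 51173/208 = 246.02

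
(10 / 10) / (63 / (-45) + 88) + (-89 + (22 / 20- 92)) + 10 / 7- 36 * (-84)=86248321/30310 = 2845.54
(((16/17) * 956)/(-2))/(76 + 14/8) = -30592/5287 = -5.79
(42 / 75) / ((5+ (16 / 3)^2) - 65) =-0.02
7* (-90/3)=-210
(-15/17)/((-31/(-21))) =-0.60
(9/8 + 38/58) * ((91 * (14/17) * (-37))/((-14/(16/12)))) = 1390571/2958 = 470.11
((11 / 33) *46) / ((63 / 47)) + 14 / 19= 43724/3591 = 12.18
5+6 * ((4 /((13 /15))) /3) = 185/13 = 14.23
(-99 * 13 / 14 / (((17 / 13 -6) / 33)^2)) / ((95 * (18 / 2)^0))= -236860767/4948930 = -47.86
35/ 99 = 0.35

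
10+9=19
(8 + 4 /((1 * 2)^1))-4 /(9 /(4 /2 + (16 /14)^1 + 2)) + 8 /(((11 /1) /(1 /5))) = 3026/385 = 7.86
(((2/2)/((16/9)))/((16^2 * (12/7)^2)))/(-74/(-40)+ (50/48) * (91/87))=63945/251404288 = 0.00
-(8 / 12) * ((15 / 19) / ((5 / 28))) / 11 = -56/209 = -0.27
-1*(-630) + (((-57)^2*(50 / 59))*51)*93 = 770537520/59 = 13059957.97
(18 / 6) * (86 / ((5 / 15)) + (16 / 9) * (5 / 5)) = 2338/3 = 779.33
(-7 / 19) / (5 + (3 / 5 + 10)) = -35/1482 = -0.02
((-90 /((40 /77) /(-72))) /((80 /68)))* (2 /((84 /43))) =217107/20 = 10855.35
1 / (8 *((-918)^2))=1/6741792 = 0.00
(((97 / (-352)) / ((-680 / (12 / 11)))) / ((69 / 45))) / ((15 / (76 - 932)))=-31137/1892440 = -0.02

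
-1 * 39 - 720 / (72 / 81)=-849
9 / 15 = 3/5 = 0.60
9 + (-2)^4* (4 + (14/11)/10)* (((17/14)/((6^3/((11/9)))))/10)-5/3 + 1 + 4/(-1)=372409/85050 = 4.38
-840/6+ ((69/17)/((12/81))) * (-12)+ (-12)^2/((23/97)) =54169/391 = 138.54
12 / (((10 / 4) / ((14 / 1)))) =336/5 = 67.20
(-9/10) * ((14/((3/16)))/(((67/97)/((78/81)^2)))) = -7344064/81405 = -90.22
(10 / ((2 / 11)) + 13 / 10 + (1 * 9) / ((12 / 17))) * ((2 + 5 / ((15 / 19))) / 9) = 6905/108 = 63.94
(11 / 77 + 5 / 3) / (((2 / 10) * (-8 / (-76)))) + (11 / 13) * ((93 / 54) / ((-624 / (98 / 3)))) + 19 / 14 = 133743205/1533168 = 87.23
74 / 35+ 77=2769/35 = 79.11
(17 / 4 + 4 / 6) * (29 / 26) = 1711/312 = 5.48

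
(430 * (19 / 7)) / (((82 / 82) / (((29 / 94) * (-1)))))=-118465/329 = -360.08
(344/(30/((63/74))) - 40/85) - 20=-33678/3145 = -10.71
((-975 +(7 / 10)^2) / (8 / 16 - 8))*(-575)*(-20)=4482746/3 = 1494248.67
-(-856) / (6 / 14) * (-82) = -491344/3 = -163781.33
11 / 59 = 0.19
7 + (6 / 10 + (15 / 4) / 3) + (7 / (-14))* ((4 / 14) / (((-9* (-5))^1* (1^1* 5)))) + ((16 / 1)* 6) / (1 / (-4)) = -2363449/6300 = -375.15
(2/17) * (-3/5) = -6/85 = -0.07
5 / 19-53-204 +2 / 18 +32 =-38411/171 = -224.63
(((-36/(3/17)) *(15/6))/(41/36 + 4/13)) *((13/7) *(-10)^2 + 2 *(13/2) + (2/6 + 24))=-372659040/4739 = -78636.64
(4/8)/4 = 1/8 = 0.12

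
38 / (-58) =-19/29 = -0.66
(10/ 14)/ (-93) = -5/651 = -0.01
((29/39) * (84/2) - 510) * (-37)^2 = -8520656/13 = -655435.08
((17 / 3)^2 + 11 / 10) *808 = 1207556/45 = 26834.58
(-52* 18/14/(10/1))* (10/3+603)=-141882/35 = -4053.77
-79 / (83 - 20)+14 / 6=68/63 = 1.08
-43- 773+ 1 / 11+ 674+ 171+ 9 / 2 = 739/22 = 33.59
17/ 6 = 2.83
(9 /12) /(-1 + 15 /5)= 3/8 = 0.38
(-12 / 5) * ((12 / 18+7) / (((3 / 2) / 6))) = -368/5 = -73.60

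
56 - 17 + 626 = 665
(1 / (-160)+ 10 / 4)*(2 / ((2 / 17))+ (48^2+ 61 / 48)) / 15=14825377/38400 = 386.08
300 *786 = 235800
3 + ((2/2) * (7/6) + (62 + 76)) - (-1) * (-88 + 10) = 64.17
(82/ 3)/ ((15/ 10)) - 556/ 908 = 35977/2043 = 17.61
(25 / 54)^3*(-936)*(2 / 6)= -203125/6561 = -30.96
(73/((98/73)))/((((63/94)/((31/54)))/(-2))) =-7764353/83349 = -93.15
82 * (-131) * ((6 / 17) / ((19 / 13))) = -837876/323 = -2594.04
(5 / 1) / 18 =5/18 = 0.28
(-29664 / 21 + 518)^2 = 39212644/49 = 800258.04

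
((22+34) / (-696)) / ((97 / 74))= -518/8439 = -0.06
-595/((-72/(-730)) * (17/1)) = -12775/36 = -354.86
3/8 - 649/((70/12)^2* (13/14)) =-20.16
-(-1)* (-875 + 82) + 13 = -780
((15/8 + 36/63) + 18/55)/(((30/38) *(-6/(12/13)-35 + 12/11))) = -162317/1866900 = -0.09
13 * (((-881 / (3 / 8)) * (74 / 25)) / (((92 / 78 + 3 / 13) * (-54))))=44071144/37125 = 1187.10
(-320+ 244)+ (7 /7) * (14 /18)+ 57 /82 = -55001/738 = -74.53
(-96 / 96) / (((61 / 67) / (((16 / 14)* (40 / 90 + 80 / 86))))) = -40736/23607 = -1.73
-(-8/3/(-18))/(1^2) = -4/27 = -0.15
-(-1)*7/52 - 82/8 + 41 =803/26 = 30.88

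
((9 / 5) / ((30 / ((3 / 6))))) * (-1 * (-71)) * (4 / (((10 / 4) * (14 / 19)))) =4047/875 = 4.63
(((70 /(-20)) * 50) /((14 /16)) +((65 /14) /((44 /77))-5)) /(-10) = 315/16 = 19.69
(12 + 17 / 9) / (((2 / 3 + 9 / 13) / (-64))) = -104000/159 = -654.09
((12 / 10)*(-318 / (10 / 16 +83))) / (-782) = 2544/435965 = 0.01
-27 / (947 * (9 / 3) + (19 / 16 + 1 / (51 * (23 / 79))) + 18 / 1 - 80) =-506736/52179823 = -0.01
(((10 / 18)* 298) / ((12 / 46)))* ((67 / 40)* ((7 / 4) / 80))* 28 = 11250841/17280 = 651.09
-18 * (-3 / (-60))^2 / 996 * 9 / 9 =-3/66400 = 0.00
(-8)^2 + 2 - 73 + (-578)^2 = 334077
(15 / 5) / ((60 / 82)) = 4.10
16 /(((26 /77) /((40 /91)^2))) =140800/15379 = 9.16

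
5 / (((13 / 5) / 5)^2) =3125/169 = 18.49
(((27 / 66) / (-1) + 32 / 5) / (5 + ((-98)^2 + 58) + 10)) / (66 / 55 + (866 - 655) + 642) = 659/909270274 = 0.00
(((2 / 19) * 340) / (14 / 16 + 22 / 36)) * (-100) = -4896000/2033 = -2408.26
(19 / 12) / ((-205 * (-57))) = 1/7380 = 0.00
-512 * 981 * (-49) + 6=24611334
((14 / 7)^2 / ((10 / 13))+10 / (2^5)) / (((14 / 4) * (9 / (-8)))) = -7/5 = -1.40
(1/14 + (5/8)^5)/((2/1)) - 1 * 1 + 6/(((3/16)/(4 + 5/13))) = 831297239/5963776 = 139.39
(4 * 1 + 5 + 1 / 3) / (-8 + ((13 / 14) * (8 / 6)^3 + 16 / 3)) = -441/22 = -20.05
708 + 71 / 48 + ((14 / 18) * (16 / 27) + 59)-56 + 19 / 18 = 2776015/3888 = 714.00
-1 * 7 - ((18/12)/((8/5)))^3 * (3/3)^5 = -32047/4096 = -7.82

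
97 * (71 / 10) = 6887/10 = 688.70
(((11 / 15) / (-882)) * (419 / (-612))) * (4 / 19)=4609/38459610 = 0.00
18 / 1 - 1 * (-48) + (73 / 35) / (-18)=41507/630 = 65.88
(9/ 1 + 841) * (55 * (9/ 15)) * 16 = 448800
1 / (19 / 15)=15/19 = 0.79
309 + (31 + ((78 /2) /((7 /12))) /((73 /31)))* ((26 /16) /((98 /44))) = 352.33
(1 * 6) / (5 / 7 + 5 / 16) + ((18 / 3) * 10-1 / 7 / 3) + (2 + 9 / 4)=676643/9660 = 70.05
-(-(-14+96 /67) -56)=2910/67 = 43.43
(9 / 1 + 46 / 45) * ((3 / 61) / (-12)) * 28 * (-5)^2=-15785/549 = -28.75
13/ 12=1.08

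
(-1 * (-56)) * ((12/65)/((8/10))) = 168/13 = 12.92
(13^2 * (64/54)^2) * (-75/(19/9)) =-4326400/513 = -8433.53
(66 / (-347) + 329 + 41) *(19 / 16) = 609539/1388 = 439.15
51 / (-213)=-17/71 = -0.24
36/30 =6/5 = 1.20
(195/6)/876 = 65/1752 = 0.04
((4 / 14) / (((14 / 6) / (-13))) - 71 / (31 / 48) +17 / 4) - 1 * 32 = -846249/6076 = -139.28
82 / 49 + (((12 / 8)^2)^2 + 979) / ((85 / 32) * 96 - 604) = -313617/273616 = -1.15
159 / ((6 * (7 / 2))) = 7.57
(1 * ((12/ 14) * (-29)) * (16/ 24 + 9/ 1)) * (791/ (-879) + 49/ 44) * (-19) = 18871199/19338 = 975.86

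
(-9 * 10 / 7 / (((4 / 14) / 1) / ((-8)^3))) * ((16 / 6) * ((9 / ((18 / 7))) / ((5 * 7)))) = 6144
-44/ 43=-1.02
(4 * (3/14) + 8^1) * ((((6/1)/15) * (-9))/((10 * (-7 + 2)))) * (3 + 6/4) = 2511/875 = 2.87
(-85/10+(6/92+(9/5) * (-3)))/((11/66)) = -9546/115 = -83.01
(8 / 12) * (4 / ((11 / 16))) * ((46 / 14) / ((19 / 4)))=11776/4389 = 2.68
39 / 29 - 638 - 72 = -20551/29 = -708.66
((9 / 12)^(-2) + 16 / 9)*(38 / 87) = 1216/783 = 1.55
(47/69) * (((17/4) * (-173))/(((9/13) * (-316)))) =1796951/784944 = 2.29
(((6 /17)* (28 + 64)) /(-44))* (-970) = 133860/187 = 715.83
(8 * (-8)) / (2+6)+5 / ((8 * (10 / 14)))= -7.12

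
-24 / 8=-3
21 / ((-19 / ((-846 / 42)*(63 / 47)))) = 567/19 = 29.84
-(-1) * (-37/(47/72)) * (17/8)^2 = -96237/376 = -255.95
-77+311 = 234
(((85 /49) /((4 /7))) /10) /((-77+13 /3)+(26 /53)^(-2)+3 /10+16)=-0.01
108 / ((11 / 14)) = 1512/11 = 137.45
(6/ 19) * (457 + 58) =3090/19 = 162.63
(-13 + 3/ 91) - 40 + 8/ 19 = -52.55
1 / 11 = 0.09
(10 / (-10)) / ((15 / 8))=-8/15 = -0.53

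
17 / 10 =1.70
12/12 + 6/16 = 11/8 = 1.38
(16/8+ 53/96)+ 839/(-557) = 55921/53472 = 1.05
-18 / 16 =-9/8 = -1.12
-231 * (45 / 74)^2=-467775/5476 = -85.42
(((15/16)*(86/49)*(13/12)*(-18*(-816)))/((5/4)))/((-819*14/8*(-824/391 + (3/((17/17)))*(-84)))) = 0.06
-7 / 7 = -1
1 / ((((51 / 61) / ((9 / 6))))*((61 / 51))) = 3/2 = 1.50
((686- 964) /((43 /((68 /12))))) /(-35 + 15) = 2363/1290 = 1.83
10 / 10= 1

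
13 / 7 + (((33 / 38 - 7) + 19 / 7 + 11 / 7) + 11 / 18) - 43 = -50726/1197 = -42.38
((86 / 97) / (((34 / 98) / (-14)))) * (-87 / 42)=122206/1649 = 74.11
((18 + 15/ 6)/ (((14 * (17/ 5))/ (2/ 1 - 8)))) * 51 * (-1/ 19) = 1845/266 = 6.94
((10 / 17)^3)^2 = 1000000/24137569 = 0.04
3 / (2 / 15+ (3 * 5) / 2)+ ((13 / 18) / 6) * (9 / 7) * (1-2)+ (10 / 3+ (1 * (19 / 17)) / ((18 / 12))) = 1411607/327012 = 4.32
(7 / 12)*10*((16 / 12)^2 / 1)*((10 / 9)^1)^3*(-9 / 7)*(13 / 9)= -520000/19683 = -26.42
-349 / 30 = -11.63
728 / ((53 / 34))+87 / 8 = 202627/424 = 477.89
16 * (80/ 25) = 256/5 = 51.20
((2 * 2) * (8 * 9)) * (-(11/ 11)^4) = -288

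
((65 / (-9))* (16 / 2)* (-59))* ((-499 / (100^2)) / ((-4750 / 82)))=15692053/5343750 = 2.94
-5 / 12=-0.42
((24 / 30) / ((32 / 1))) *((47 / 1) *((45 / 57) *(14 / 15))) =0.87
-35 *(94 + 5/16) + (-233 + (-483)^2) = 3676081/16 = 229755.06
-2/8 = -1/4 = -0.25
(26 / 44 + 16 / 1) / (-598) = -365/13156 = -0.03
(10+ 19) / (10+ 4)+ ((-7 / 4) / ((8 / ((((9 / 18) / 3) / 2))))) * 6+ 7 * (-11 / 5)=-30101/2240 = -13.44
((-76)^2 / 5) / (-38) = -152/5 = -30.40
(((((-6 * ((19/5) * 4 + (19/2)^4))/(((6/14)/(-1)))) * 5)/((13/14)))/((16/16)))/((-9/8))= -1640422/3 = -546807.33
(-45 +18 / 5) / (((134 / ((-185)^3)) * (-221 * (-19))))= 262129275/562666 = 465.87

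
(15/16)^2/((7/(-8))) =-225/224 = -1.00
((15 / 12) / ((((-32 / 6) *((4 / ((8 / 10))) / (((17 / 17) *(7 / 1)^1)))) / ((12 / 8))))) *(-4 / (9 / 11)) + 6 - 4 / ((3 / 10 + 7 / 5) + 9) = 27503/3424 = 8.03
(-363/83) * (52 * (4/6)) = -12584/83 = -151.61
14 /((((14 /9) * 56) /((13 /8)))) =0.26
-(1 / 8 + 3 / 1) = -25/8 = -3.12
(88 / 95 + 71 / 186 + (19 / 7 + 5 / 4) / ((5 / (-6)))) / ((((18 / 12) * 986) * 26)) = -21331/237818763 = 0.00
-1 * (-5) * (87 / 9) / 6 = 8.06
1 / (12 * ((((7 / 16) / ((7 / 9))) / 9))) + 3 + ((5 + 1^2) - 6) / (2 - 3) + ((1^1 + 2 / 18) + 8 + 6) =175/9 = 19.44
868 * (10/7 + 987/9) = 289292/3 = 96430.67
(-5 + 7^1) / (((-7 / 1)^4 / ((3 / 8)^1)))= 3/9604 = 0.00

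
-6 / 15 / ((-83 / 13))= 26/415 = 0.06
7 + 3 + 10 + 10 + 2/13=30.15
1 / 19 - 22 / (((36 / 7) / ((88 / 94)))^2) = -2299393/3399651 = -0.68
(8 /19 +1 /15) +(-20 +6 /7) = -18.66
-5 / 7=-0.71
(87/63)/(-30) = -29/630 = -0.05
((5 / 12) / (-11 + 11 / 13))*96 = -130/33 = -3.94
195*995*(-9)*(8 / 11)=-13969800/11 = -1269981.82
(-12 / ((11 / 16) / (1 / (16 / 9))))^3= -1259712/1331 = -946.44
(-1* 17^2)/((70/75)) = -4335/14 = -309.64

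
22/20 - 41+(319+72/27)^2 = 9308659/90 = 103429.54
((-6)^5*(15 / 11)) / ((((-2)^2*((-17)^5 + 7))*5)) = 2916/7809175 = 0.00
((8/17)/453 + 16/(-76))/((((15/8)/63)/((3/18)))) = -858256/731595 = -1.17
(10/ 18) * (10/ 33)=50/297 = 0.17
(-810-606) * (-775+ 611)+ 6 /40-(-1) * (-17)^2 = 4650263/20 = 232513.15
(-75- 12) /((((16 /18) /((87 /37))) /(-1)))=68121/296 = 230.14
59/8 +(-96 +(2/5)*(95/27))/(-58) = 9.01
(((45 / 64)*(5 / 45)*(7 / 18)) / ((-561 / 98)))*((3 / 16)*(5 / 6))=-8575/10340352 = 0.00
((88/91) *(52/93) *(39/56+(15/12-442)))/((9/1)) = -1084292/41013 = -26.44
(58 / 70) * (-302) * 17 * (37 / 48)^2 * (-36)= 101912467/1120 = 90993.27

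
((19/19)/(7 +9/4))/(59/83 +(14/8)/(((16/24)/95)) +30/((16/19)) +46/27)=2241/5957888 = 0.00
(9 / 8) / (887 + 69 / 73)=657/518560 = 0.00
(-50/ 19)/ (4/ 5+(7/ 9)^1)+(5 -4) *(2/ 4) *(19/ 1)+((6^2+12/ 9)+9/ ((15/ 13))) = 2143511/40470 = 52.97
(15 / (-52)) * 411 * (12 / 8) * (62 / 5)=-114669/52 = -2205.17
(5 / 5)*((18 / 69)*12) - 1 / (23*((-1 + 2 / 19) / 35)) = 1889/391 = 4.83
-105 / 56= -15/8 = -1.88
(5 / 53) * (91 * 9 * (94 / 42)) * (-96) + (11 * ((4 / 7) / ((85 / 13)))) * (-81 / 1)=-525960396/31535 = -16678.62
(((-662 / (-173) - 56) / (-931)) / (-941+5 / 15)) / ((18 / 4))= -9026/681779679 = 0.00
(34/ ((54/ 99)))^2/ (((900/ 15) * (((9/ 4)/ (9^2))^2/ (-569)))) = -238768332/5 = -47753666.40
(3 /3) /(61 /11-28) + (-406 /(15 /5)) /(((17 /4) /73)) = -29282905/12597 = -2324.59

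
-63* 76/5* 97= -464436/5 = -92887.20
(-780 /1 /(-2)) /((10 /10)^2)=390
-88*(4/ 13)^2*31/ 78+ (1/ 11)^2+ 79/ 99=-5993146/2392533 = -2.50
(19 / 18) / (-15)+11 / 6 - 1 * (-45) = 6313/135 = 46.76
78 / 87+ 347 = 10089/29 = 347.90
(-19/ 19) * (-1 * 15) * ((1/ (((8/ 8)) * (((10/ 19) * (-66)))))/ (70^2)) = -19/215600 = 0.00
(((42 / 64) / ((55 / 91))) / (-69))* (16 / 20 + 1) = -5733/202400 = -0.03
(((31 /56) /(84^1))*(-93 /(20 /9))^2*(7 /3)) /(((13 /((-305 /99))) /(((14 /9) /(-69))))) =1817251/12629760 = 0.14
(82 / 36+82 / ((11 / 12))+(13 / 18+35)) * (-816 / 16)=-71502/11 = -6500.18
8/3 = 2.67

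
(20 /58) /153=10/4437 = 0.00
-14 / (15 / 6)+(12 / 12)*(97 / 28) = -299/140 = -2.14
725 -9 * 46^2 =-18319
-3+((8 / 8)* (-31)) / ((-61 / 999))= 30786/61 = 504.69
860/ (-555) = -172/111 = -1.55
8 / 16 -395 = -789/2 = -394.50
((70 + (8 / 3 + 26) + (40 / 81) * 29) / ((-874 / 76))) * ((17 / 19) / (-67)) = 311168/2371599 = 0.13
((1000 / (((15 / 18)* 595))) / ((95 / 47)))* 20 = 45120/2261 = 19.96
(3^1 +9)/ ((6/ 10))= 20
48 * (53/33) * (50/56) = 5300/77 = 68.83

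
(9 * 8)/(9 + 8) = 72/17 = 4.24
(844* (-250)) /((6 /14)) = -1477000/3 = -492333.33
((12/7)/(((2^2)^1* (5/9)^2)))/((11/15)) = 729/385 = 1.89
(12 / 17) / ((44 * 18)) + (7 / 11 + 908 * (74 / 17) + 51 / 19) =7666325/1938 = 3955.79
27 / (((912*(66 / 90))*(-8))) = -135/26752 = -0.01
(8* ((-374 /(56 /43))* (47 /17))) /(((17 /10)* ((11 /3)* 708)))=-10105/7021 = -1.44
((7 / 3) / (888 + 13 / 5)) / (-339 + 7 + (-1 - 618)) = -35/12704409 = 0.00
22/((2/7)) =77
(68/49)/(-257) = -68/12593 = -0.01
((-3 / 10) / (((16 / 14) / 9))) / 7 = -27/80 = -0.34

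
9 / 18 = 1/2 = 0.50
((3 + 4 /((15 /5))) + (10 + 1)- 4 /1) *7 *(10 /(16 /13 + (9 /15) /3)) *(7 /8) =270725/558 = 485.17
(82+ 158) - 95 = 145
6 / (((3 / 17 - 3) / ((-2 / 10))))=17/40 = 0.42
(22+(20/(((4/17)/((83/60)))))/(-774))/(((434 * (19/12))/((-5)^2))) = 5073125/6382404 = 0.79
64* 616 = 39424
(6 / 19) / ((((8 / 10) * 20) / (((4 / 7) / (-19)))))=-3/5054 = 0.00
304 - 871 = -567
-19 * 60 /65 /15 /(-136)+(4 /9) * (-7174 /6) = -31708567/59670 = -531.40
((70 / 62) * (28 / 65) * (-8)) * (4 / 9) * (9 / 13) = -6272/5239 = -1.20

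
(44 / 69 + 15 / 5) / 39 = 251/2691 = 0.09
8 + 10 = 18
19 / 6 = 3.17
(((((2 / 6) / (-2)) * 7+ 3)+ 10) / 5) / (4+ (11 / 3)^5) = 5751/1620230 = 0.00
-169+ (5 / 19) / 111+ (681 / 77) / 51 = -466069801/2760681 = -168.82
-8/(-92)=2/23 = 0.09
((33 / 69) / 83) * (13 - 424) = -4521/1909 = -2.37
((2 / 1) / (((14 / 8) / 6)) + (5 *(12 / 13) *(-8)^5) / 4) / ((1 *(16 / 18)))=-3870018/91 = -42527.67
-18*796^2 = -11405088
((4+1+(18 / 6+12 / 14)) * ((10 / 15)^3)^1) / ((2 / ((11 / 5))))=2.89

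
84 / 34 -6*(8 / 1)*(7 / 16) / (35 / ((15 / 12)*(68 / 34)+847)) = -86229/170 = -507.23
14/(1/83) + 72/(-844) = 245164/211 = 1161.91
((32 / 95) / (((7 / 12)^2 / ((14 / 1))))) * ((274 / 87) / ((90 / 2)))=280576/289275 = 0.97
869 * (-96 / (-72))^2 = 13904/9 = 1544.89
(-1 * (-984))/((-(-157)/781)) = 768504/157 = 4894.93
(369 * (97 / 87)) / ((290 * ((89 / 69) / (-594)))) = -244501983/374245 = -653.32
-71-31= -102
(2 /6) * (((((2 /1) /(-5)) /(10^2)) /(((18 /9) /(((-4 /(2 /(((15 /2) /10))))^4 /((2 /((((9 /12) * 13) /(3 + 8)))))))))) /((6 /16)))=-351/88000 = 0.00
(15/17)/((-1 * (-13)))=15/221 = 0.07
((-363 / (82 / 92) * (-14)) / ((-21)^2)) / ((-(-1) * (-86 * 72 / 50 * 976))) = -69575/650420064 = 0.00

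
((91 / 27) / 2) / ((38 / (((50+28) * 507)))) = 199927/114 = 1753.75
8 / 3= 2.67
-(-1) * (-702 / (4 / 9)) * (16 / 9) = -2808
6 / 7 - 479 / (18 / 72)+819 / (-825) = -3688561/1925 = -1916.14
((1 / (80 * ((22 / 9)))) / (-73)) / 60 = -3/2569600 = 0.00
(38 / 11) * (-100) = -3800/11 = -345.45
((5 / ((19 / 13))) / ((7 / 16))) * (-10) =-10400/133 = -78.20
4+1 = 5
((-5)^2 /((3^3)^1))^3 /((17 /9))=15625/37179 = 0.42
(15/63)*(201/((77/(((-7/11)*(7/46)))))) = -335/5566 = -0.06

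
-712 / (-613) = 712/613 = 1.16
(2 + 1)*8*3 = 72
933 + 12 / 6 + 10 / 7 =936.43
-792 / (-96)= 33/4 = 8.25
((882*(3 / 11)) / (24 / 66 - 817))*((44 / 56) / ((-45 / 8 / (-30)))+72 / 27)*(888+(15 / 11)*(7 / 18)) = -13641264/7601 = -1794.67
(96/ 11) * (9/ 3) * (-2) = -52.36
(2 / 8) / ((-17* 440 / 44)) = -1/680 = 0.00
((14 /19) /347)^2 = 196/43467649 = 0.00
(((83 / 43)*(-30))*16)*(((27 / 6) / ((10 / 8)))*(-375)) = 53784000/43 = 1250790.70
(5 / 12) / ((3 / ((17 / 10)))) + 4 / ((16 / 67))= 16.99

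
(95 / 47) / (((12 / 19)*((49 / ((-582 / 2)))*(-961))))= 0.02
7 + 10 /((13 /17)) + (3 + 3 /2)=639/26 = 24.58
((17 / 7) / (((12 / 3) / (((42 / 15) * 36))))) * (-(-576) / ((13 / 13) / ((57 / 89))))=22576.61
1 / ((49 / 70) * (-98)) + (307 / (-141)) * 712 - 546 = -101381215/48363 = -2096.26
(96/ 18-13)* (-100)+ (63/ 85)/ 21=195509/255 = 766.70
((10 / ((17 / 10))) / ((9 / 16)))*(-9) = -1600/17 = -94.12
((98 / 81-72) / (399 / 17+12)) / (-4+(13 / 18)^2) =389912/679581 = 0.57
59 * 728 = 42952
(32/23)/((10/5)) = 16/23 = 0.70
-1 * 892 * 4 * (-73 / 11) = 260464/11 = 23678.55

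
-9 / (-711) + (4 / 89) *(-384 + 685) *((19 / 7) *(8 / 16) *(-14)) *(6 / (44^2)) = -1333865/1701502 = -0.78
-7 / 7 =-1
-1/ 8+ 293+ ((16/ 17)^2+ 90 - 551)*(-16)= 17697671/2312 = 7654.70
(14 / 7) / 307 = 2/307 = 0.01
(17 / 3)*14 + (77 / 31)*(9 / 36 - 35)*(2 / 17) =218743/3162 = 69.18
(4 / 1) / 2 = 2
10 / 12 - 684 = -4099/6 = -683.17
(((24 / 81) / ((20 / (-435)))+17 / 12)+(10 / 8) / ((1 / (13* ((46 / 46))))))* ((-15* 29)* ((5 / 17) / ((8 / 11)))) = -805475/408 = -1974.20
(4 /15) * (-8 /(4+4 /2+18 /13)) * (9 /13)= -1/5 = -0.20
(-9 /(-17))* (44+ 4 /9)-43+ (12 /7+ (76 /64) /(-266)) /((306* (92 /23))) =-5337985/274176 = -19.47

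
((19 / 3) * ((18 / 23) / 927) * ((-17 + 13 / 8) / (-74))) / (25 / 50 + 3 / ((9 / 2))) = 2337/2454284 = 0.00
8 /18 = 4/9 = 0.44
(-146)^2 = 21316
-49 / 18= -2.72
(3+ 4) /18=7/18 = 0.39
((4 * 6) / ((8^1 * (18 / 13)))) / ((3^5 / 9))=13/162 = 0.08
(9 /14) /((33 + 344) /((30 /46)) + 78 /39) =135/121814 = 0.00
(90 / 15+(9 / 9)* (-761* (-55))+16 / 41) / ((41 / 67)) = 114993239/1681 = 68407.64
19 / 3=6.33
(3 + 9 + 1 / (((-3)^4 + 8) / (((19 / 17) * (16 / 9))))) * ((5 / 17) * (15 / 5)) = 818540/77163 = 10.61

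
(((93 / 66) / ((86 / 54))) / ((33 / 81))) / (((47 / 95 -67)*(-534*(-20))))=-589/192635872 = 0.00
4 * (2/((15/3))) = 8/5 = 1.60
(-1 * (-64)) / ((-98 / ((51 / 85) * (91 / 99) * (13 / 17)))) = -5408/19635 = -0.28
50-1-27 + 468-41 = 449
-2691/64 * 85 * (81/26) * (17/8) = -24228315/1024 = -23660.46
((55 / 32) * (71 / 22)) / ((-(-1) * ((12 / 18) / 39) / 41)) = 1702935/128 = 13304.18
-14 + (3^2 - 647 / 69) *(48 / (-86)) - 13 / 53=-735671/52417 = -14.03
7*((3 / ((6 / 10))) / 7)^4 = 625/343 = 1.82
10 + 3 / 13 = 133/13 = 10.23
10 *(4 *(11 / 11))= 40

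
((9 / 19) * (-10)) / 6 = -15/19 = -0.79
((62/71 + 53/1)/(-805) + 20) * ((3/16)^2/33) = 683565/32189696 = 0.02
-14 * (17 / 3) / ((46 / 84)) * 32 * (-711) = 75809664/23 = 3296072.35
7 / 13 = 0.54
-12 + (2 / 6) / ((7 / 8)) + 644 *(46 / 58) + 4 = 306412/609 = 503.14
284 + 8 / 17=4836/17 = 284.47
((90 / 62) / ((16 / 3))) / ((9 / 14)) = 105/248 = 0.42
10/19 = 0.53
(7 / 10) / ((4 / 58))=203/20 = 10.15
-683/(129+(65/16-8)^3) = -2797568/278337 = -10.05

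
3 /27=1/9 = 0.11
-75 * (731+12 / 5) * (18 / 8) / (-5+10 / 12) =297027/10 = 29702.70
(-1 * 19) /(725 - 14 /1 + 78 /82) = -779/29190 = -0.03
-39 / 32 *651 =-25389/32 = -793.41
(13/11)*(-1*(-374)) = 442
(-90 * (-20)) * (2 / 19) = 3600/19 = 189.47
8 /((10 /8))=32/5 = 6.40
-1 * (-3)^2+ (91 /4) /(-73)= -2719/292 = -9.31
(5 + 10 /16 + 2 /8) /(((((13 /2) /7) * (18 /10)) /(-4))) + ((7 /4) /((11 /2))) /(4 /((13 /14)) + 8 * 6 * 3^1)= -69763673/4962672 = -14.06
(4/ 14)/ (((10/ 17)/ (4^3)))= 1088/35 = 31.09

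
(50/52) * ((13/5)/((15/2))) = 0.33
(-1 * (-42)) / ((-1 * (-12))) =7/2 = 3.50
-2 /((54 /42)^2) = -98/81 = -1.21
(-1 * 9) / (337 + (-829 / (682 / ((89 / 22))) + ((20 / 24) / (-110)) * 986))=-0.03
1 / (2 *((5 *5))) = 1/50 = 0.02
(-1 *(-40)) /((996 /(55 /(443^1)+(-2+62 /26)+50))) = 969600/477997 = 2.03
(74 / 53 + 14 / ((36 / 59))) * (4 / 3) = 46442/1431 = 32.45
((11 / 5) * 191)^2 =4414201/25 = 176568.04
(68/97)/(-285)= -68/27645 = 0.00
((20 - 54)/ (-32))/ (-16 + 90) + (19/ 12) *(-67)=-376757/3552 = -106.07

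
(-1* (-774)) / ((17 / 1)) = 774/17 = 45.53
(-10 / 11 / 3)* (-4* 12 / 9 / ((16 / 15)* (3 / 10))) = 500/99 = 5.05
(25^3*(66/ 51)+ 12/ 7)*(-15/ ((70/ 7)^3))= -3609681/11900 = -303.33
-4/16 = -1/4 = -0.25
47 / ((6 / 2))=47/3 = 15.67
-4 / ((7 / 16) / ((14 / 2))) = -64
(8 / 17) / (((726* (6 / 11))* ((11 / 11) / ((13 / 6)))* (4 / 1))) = 13/20196 = 0.00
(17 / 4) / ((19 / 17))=289/76 = 3.80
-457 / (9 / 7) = -3199/9 = -355.44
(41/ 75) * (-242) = -9922/75 = -132.29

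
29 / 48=0.60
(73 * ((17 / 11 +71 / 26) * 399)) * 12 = 213733926/143 = 1494642.84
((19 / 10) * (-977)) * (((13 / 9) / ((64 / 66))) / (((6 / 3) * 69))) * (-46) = 2654509/2880 = 921.70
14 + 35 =49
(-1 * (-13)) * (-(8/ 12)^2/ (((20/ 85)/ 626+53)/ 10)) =-553384/507627 = -1.09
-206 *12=-2472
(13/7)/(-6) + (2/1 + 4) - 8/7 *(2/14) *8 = 1289/294 = 4.38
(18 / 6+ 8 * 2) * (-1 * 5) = -95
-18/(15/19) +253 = 1151/5 = 230.20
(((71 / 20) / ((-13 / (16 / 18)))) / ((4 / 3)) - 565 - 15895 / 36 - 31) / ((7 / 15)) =-2428241/1092 = -2223.66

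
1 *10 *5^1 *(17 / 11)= 850/11 = 77.27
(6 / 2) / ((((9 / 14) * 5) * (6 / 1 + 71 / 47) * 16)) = 329/42360 = 0.01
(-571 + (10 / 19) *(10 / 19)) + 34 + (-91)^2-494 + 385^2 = 56126575/361 = 155475.28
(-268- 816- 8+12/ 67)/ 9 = -8128/67 = -121.31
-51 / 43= -1.19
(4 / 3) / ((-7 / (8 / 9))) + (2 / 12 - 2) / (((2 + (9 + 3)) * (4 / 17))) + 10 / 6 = 2845/3024 = 0.94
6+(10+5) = 21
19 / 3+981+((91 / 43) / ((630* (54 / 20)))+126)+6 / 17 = 197827655/177633 = 1113.69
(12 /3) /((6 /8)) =16/3 = 5.33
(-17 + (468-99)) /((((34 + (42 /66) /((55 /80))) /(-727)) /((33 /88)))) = -5805822/2113 = -2747.67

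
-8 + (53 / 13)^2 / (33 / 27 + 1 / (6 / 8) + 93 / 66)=-3.81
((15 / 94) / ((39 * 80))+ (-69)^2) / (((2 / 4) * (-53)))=-93087073/518128 = -179.66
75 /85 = 15/17 = 0.88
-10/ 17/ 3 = -0.20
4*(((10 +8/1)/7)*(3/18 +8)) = 84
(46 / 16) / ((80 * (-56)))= -23/35840 = 0.00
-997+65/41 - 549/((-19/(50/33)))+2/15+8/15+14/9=-73219642/77121 = -949.41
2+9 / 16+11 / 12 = 167/48 = 3.48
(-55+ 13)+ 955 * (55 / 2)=52441/2 = 26220.50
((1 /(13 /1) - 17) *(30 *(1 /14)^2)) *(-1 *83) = 136950/637 = 214.99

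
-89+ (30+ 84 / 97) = -5639/97 = -58.13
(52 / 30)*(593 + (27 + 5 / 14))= 7527/7 = 1075.29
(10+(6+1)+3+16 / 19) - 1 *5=301/19 = 15.84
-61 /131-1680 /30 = -7397/131 = -56.47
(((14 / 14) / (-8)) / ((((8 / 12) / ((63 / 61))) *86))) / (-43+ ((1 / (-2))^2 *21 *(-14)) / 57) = 399/7848016 = 0.00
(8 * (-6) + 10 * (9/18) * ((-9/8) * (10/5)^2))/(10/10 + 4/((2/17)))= -2.01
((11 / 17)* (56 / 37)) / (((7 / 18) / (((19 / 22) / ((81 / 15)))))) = 760/1887 = 0.40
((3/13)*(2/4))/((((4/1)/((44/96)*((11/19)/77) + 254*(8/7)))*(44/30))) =13899045/2434432 = 5.71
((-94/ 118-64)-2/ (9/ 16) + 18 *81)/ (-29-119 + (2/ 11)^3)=-982148893/104596380 = -9.39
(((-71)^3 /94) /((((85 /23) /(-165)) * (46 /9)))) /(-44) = -9663597/12784 = -755.91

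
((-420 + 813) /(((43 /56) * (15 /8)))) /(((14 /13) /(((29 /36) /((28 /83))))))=8198242/13545 = 605.26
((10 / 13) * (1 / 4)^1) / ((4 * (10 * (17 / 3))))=3/3536 = 0.00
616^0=1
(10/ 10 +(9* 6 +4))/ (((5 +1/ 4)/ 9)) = 708/7 = 101.14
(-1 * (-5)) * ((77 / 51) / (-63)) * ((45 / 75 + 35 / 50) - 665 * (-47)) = -3438193/918 = -3745.31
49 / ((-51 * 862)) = -49/43962 = 0.00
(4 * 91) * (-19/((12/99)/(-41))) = 2339337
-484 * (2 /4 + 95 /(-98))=227.18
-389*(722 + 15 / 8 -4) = -2240251/8 = -280031.38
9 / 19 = 0.47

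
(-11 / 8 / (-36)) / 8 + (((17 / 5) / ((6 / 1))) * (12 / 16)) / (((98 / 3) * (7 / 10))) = 18461/790272 = 0.02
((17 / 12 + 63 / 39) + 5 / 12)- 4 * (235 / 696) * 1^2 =791/377 = 2.10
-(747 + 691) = -1438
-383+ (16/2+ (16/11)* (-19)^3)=-113869/11 = -10351.73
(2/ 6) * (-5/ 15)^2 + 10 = 271/27 = 10.04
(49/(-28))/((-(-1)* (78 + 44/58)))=-203/9136 = -0.02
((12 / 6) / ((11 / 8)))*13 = 208/11 = 18.91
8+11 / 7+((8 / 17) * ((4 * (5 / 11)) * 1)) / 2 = 13089/1309 = 10.00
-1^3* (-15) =15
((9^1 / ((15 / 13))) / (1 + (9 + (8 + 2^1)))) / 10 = 39/1000 = 0.04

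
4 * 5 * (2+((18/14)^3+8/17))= 535980/5831 = 91.92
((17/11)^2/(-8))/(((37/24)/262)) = -227154/4477 = -50.74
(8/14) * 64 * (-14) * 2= -1024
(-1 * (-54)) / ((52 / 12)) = 162/13 = 12.46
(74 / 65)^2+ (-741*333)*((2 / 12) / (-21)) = 115913489/59150 = 1959.65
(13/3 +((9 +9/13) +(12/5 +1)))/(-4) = -1699/390 = -4.36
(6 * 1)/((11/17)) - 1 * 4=58/11 = 5.27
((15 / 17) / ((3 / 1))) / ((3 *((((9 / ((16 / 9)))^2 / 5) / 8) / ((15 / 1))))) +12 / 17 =334732/111537 = 3.00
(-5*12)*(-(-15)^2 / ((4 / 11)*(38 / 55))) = 2041875/38 = 53733.55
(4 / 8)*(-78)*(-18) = 702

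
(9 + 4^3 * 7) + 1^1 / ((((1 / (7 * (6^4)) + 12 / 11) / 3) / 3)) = 50654003/108875 = 465.25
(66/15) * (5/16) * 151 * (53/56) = 88033/448 = 196.50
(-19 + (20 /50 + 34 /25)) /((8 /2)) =-4.31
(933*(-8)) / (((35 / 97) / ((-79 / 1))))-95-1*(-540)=57212207/35 = 1634634.49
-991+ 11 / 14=-13863/14 = -990.21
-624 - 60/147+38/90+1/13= -17884352/28665 = -623.91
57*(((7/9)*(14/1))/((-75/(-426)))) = 264404/75 = 3525.39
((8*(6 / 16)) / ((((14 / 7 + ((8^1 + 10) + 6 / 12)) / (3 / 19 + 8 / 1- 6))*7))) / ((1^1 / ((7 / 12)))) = 1/38 = 0.03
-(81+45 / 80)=-1305/16 = -81.56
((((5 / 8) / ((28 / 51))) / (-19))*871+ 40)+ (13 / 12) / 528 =-10267541/842688 = -12.18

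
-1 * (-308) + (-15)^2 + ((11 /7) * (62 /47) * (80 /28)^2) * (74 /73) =550.15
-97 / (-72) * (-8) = -97/9 = -10.78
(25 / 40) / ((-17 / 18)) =-45/68 = -0.66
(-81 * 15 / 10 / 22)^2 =59049/1936 = 30.50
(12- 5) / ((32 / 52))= 91/8 = 11.38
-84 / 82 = -1.02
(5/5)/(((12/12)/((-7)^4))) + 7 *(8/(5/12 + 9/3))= 99113/41 = 2417.39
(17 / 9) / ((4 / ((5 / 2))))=85/72 = 1.18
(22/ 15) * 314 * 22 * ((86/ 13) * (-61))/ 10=-398633048/975 = -408854.41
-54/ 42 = -9/7 = -1.29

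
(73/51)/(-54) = -73/2754 = -0.03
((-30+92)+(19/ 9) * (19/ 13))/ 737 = 7615/86229 = 0.09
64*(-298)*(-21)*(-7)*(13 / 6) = -6074432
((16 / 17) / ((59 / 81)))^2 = 1679616/1006009 = 1.67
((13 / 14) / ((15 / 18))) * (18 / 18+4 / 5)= 351/175 = 2.01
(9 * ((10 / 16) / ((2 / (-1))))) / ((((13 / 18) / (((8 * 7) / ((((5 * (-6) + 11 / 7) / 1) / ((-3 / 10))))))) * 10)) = -11907/51740 = -0.23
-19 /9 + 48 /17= 109/153 = 0.71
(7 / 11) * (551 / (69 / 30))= 38570/253 = 152.45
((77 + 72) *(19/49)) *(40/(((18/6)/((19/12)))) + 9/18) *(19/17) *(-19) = -397554499/14994 = -26514.24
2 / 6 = 1/3 = 0.33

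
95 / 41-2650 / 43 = -104565/1763 = -59.31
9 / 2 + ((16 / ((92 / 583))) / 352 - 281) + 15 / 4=-50133/184 = -272.46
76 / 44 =19/11 = 1.73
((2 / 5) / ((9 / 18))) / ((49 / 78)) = 312/245 = 1.27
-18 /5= -3.60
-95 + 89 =-6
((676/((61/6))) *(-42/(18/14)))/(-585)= 10192/2745 = 3.71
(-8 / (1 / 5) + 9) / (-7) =31/7 = 4.43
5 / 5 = 1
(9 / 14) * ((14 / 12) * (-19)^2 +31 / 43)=326541/1204 = 271.21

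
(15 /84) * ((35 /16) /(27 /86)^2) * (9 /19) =46225/24624 = 1.88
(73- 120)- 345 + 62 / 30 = -5849/15 = -389.93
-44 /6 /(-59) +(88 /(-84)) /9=88/11151 = 0.01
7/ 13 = 0.54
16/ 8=2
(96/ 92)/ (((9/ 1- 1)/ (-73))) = -219/23 = -9.52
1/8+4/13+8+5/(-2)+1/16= 1247/208 = 6.00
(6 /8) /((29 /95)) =285/116 = 2.46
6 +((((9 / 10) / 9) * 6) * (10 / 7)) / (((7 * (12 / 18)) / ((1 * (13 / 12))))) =1215/196 = 6.20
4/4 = 1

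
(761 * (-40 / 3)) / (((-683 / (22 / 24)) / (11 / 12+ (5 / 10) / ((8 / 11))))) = 3222835/147528 = 21.85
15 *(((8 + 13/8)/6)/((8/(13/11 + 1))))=105/16 = 6.56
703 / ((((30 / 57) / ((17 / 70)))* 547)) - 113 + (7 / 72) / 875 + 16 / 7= -542126423/4923000 = -110.12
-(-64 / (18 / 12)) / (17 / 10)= 1280/51 = 25.10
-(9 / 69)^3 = -27/12167 = 0.00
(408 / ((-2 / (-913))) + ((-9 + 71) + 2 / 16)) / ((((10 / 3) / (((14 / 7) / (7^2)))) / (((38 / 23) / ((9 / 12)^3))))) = 453115952/50715 = 8934.55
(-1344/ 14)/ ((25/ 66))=-6336/25 = -253.44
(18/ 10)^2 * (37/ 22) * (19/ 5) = 56943/2750 = 20.71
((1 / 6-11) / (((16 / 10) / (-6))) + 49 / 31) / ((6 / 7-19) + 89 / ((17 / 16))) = 415191/645544 = 0.64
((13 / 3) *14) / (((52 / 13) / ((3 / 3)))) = 91/6 = 15.17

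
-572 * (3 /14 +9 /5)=-40326/35 = -1152.17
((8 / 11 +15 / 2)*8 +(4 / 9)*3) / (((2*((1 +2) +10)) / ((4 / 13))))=4432/5577 = 0.79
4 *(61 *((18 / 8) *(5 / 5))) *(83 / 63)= 5063/7 = 723.29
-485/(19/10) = -4850/19 = -255.26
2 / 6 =0.33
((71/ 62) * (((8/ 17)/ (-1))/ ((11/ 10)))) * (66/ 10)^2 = -56232/2635 = -21.34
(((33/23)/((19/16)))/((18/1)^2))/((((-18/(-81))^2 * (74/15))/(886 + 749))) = 809325/32338 = 25.03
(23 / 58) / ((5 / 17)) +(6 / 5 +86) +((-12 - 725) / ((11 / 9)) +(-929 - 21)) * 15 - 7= -6731901/290 = -23213.45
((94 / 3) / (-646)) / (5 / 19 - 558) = 47/540447 = 0.00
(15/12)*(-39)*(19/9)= -1235/12 = -102.92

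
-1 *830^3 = -571787000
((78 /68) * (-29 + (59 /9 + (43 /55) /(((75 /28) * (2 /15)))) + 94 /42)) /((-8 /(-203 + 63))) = -4057937/11220 = -361.67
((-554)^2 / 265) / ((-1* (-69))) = 306916/18285 = 16.79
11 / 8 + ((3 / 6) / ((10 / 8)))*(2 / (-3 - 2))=243/200 = 1.22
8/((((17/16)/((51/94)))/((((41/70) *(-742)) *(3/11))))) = -484.20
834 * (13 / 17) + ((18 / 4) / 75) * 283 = 556533/850 = 654.74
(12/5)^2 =144/25 = 5.76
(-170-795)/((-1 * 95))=193/19 = 10.16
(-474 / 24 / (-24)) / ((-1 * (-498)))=79/47808 = 0.00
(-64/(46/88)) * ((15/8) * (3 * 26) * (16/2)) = -3294720/23 = -143248.70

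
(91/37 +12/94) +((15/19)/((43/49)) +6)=13478426/1420763 = 9.49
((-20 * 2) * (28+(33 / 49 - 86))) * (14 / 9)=224720/63 = 3566.98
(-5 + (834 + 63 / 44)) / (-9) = -36539/396 = -92.27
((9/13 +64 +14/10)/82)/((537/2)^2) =16/1431105 = 0.00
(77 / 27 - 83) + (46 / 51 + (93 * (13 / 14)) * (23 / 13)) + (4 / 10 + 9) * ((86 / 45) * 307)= 897812441/160650 = 5588.62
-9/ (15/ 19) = -57/5 = -11.40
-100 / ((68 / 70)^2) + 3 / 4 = -121633/1156 = -105.22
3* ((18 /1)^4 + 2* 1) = 314934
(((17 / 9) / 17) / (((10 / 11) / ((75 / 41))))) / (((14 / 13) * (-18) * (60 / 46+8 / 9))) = -0.01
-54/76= -27/38 = -0.71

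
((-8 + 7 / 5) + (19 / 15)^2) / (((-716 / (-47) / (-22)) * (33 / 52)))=1373528/120825 = 11.37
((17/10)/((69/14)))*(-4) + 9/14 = -3559/4830 = -0.74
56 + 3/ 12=225/4 = 56.25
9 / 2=4.50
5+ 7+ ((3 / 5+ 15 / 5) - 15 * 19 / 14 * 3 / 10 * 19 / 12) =3321/560 = 5.93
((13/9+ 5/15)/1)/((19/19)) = 1.78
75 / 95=15/19 = 0.79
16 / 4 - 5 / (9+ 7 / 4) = 152/43 = 3.53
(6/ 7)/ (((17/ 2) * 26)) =6/1547 = 0.00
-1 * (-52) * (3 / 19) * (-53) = -435.16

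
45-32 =13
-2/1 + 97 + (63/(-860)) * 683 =38671/860 = 44.97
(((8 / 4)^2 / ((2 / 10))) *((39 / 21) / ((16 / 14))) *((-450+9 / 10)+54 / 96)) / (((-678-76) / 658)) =11805507/928 = 12721.45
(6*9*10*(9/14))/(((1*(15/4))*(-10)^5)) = -81/87500 = 0.00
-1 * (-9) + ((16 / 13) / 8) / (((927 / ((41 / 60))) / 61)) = 3256271/361530 = 9.01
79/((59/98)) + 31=9571/59 = 162.22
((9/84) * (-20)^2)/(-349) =-300/2443 = -0.12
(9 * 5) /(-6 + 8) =22.50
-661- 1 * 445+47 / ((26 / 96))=-12122/13 = -932.46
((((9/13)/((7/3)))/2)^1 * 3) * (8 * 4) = 1296/91 = 14.24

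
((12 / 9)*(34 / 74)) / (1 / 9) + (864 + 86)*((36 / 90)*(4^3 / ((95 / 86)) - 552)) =-6946324/37 = -187738.49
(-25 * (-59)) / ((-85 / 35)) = -10325/17 = -607.35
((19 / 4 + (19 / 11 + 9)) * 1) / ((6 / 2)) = 227/44 = 5.16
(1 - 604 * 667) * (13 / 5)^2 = -68084523/25 = -2723380.92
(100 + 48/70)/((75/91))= 45812/375 = 122.17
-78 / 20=-39/10 = -3.90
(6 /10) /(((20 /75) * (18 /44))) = 11/2 = 5.50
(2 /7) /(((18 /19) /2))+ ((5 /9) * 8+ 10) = 316/21 = 15.05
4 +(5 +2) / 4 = 23/4 = 5.75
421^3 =74618461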